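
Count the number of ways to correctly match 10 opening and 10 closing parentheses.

16796

With 10 pairs the number of balanced bracket strings is the Catalan number C_10.
C_10 = C(20,10)/11 = 184756/11 = 16796.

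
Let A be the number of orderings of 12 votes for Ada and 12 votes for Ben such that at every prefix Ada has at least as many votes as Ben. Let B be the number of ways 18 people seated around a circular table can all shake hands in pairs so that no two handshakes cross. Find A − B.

Ballot sequences with n votes each where one side never trails are Dyck words, counted by C_n; here n = 12. So A = C_12 = 208012.
Non-crossing handshake pairings of 2n people are counted by C_n; 18 people gives n = 9. So B = C_9 = 4862.
A − B = 208012 − 4862 = 203150.

203150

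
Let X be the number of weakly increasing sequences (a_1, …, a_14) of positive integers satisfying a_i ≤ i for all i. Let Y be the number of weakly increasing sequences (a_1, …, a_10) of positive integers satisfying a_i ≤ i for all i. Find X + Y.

Weakly increasing sequences with a_i ≤ i biject with Dyck paths of semilength 14, so there are C_14. So X = C_14 = 2674440.
Weakly increasing sequences with a_i ≤ i biject with Dyck paths of semilength 10, so there are C_10. So Y = C_10 = 16796.
X + Y = 2674440 + 16796 = 2691236.

2691236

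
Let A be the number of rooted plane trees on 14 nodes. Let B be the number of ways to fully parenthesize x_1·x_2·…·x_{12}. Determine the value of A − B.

684114

A rooted plane tree on 14 nodes has 13 edges, and such trees are counted by C_13. So A = C_13 = 742900.
Ways to associate a product of 12 factors correspond to binary trees on 12 leaves, so the count is C_11. So B = C_11 = 58786.
A − B = 742900 − 58786 = 684114.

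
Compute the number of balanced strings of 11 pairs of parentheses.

58786

A balanced arrangement of 11 bracket pairs is a Dyck word of semilength 11, so the count is C_11.
C_11 = C(22,11)/12 = 705432/12 = 58786.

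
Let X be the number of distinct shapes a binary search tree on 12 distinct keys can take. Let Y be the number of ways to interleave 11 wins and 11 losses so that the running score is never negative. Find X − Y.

Binary trees (left/right distinguished) on n nodes are counted by C_n; here n = 12. So X = C_12 = 208012.
Ballot sequences with n votes each where one side never trails are Dyck words, counted by C_n; here n = 11. So Y = C_11 = 58786.
X − Y = 208012 − 58786 = 149226.

149226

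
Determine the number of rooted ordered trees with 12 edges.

208012

A rooted plane tree with 12 edges has 13 nodes, and the count is C_12.
C_12 = C(24,12)/13 = 2704156/13 = 208012.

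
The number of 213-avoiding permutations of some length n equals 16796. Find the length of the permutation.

Permutations of [n] avoiding a fixed length-3 pattern are counted by C_n. The Catalan number equal to 16796 is C_10.

10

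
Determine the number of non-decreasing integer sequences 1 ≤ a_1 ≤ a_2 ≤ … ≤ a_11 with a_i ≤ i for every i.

58786

Weakly increasing sequences with a_i ≤ i biject with Dyck paths of semilength 11, so there are C_11.
C_11 = C_10 · 2(2·10+1)/(10+2) = 16796 · 42/12 = 58786.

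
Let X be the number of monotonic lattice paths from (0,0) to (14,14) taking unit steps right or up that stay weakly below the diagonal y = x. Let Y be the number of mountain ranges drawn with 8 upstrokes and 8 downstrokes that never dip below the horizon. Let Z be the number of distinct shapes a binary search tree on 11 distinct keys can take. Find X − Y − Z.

2614224

Monotone paths in an n×n grid that stay weakly below the diagonal are counted by C_n; here n = 14. So X = C_14 = 2674440.
A Dyck path with 8 up-steps and 8 down-steps has semilength 8, so there are C_8 of them. So Y = C_8 = 1430.
Rooted binary trees with 11 nodes (each child slot possibly empty) number C_11. So Z = C_11 = 58786.
X − Y − Z = 2674440 − 1430 − 58786 = 2614224.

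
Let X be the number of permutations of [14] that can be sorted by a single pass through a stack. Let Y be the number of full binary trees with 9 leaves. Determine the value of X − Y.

Stack-sortable permutations are exactly the 231-avoiding ones, counted by C_n; here n = 14. So X = C_14 = 2674440.
Full binary trees with 9 leaves have 9−1 = 8 internal nodes, so there are C_8 of them. So Y = C_8 = 1430.
X − Y = 2674440 − 1430 = 2673010.

2673010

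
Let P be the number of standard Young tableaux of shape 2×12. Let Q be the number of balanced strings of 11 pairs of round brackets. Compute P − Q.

149226

Standard Young tableaux of shape 2×n are counted by C_n; here n = 12. So P = C_12 = 208012.
With 11 pairs the number of balanced bracket strings is the Catalan number C_11. So Q = C_11 = 58786.
P − Q = 208012 − 58786 = 149226.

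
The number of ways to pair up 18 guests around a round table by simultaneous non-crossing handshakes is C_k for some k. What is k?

9

With 18 = 2·9 people, non-crossing handshake pairings are non-crossing perfect matchings on a circle, counted by C_9.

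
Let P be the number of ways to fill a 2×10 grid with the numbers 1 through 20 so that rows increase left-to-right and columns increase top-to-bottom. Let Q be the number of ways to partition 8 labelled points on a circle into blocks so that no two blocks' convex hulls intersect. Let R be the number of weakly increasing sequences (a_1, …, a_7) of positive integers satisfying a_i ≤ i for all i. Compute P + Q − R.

Standard Young tableaux of shape 2×n are counted by C_n; here n = 10. So P = C_10 = 16796.
Non-crossing partitions of an n-element set are counted by C_n; here n = 8. So Q = C_8 = 1430.
Weakly increasing sequences with a_i ≤ i biject with Dyck paths of semilength 7, so there are C_7. So R = C_7 = 429.
P + Q − R = 16796 + 1430 − 429 = 17797.

17797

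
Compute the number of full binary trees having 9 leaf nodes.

A full binary tree with L leaves has L−1 internal nodes and is counted by C_{L−1}; L = 9 gives C_8.
C_8 = C(16,8)/9 = 12870/9 = 1430.

1430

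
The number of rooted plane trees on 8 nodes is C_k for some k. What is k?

Rooted ordered (plane) trees on m nodes have m−1 edges and are counted by C_{m−1}; m = 8 gives C_7.

7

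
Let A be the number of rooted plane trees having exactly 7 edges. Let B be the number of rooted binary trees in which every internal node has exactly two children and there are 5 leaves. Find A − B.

415

A rooted plane tree with 7 edges has 8 nodes, and the count is C_7. So A = C_7 = 429.
Full binary trees with 5 leaves have 5−1 = 4 internal nodes, so there are C_4 of them. So B = C_4 = 14.
A − B = 429 − 14 = 415.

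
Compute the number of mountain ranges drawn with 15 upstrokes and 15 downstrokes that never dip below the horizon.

9694845

A Dyck path with 15 up-steps and 15 down-steps has semilength 15, so there are C_15 of them.
C_15 = C(30,15)/16 = 155117520/16 = 9694845.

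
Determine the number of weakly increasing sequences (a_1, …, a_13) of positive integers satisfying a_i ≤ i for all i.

Weakly increasing sequences with a_i ≤ i biject with Dyck paths of semilength 13, so there are C_13.
C_13 = C_12 · 2(2·12+1)/(12+2) = 208012 · 50/14 = 742900.

742900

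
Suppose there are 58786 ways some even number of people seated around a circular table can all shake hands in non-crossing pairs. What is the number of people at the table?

Non-crossing handshake pairings of 2n people are counted by C_n; 58786 = C_11.
So n = 11, and there are 2n = 22 people.

22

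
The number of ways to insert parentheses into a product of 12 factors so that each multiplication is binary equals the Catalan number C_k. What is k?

Bracketing 12 factors into binary products is counted by C_{12−1} = C_11.

11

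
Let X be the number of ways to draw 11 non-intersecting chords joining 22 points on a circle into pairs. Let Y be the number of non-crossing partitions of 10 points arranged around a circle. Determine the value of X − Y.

41990

Non-crossing perfect matchings of 2n points on a circle are counted by C_n; with 22 points, n = 11. So X = C_11 = 58786.
Non-crossing partitions of an n-element set are counted by C_n; here n = 10. So Y = C_10 = 16796.
X − Y = 58786 − 16796 = 41990.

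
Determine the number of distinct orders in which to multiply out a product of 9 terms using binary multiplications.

1430

Parenthesizations of m factors correspond to full binary trees with m leaves, counted by C_{m−1}; m = 9 gives C_8.
C_8 = 1430.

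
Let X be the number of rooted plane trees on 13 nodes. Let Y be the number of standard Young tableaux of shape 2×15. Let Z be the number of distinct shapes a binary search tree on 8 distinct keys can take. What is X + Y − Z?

9901427

A rooted plane tree on 13 nodes has 12 edges, and such trees are counted by C_12. So X = C_12 = 208012.
By the hook-length formula (or a Dyck-path bijection), SYT of shape 2×15 number C_15. So Y = C_15 = 9694845.
Binary trees (left/right distinguished) on n nodes are counted by C_n; here n = 8. So Z = C_8 = 1430.
X + Y − Z = 208012 + 9694845 − 1430 = 9901427.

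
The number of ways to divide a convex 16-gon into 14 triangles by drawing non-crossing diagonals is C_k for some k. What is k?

The number of triangulations of a 16-gon is the Catalan number C_14 (index = sides − 2).

14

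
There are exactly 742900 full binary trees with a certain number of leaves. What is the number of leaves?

14

Full binary trees with L leaves are counted by C_{L−1}. The Catalan number equal to 742900 is C_13.
So the index is 13, and the number of leaves is 13 + 1 = 14.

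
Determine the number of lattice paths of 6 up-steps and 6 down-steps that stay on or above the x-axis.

132

Dyck paths of semilength n (length 2n) are counted by C_n; here n = 6.
C_6 = 132.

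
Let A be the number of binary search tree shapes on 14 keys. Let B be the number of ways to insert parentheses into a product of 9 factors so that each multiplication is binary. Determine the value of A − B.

2673010

There are C_n binary search tree shapes on n keys; with n = 14 that is C_14. So A = C_14 = 2674440.
Parenthesizations of m factors correspond to full binary trees with m leaves, counted by C_{m−1}; m = 9 gives C_8. So B = C_8 = 1430.
A − B = 2674440 − 1430 = 2673010.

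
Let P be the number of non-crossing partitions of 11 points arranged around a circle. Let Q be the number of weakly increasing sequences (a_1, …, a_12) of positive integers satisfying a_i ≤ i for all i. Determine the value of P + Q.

Non-crossing partitions of an n-element set are counted by C_n; here n = 11. So P = C_11 = 58786.
Weakly increasing sequences with a_i ≤ i biject with Dyck paths of semilength 12, so there are C_12. So Q = C_12 = 208012.
P + Q = 58786 + 208012 = 266798.

266798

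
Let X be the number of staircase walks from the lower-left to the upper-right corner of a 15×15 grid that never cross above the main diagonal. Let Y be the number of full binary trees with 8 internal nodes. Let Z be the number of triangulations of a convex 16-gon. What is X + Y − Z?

7021835

Monotone paths in an n×n grid that stay weakly below the diagonal are counted by C_n; here n = 15. So X = C_15 = 9694845.
The number of full binary trees on 8 internal nodes is the Catalan number C_8. So Y = C_8 = 1430.
A convex 16-gon is triangulated into 14 triangles, and the number of such triangulations is the Catalan number C_{16−2} = C_14. So Z = C_14 = 2674440.
X + Y − Z = 9694845 + 1430 − 2674440 = 7021835.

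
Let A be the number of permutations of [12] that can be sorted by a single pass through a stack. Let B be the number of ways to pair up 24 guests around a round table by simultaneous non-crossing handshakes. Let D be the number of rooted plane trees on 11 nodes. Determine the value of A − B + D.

By Knuth's characterisation, the stack-sortable permutations of length 12 are the 231-avoiders, numbering C_12. So A = C_12 = 208012.
With 24 = 2·12 people, non-crossing handshake pairings are non-crossing perfect matchings on a circle, counted by C_12. So B = C_12 = 208012.
A rooted plane tree on 11 nodes has 10 edges, and such trees are counted by C_10. So D = C_10 = 16796.
A − B + D = 208012 − 208012 + 16796 = 16796.

16796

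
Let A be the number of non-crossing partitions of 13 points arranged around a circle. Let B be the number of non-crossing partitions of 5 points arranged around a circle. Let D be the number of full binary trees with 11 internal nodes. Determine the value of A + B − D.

Non-crossing partitions of an n-element set are counted by C_n; here n = 13. So A = C_13 = 742900.
Non-crossing partitions of an n-element set are counted by C_n; here n = 5. So B = C_5 = 42.
Full binary trees with n internal nodes are counted by C_n; here n = 11. So D = C_11 = 58786.
A + B − D = 742900 + 42 − 58786 = 684156.

684156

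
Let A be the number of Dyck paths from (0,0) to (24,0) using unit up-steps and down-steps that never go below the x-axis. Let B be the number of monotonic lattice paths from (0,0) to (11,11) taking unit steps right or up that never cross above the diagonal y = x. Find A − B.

Dyck paths of semilength n (length 2n) are counted by C_n; here n = 12. So A = C_12 = 208012.
Sub-diagonal monotone paths from (0,0) to (11,11) biject with Dyck paths of semilength 11, giving C_11. So B = C_11 = 58786.
A − B = 208012 − 58786 = 149226.

149226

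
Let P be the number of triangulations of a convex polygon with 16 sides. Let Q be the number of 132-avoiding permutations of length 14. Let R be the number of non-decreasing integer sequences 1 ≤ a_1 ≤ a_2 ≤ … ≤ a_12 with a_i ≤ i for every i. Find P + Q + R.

The number of triangulations of a 16-gon is the Catalan number C_14 (index = sides − 2). So P = C_14 = 2674440.
For any fixed pattern of length 3, the pattern-avoiding permutations of [14] number C_14. So Q = C_14 = 2674440.
Weakly increasing sequences with a_i ≤ i biject with Dyck paths of semilength 12, so there are C_12. So R = C_12 = 208012.
P + Q + R = 2674440 + 2674440 + 208012 = 5556892.

5556892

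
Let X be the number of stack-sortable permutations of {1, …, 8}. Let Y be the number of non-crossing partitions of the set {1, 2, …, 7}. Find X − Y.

Stack-sortable permutations are exactly the 231-avoiding ones, counted by C_n; here n = 8. So X = C_8 = 1430.
Non-crossing partitions of an n-element set are counted by C_n; here n = 7. So Y = C_7 = 429.
X − Y = 1430 − 429 = 1001.

1001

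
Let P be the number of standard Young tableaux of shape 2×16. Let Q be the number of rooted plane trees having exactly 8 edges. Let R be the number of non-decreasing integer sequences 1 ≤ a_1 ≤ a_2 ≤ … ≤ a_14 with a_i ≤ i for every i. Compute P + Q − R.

32684660

Standard Young tableaux of shape 2×n are counted by C_n; here n = 16. So P = C_16 = 35357670.
Rooted ordered trees with n edges are counted by C_n; here n = 8. So Q = C_8 = 1430.
Such sub-staircase sequences of length n are counted by C_n; here n = 14. So R = C_14 = 2674440.
P + Q − R = 35357670 + 1430 − 2674440 = 32684660.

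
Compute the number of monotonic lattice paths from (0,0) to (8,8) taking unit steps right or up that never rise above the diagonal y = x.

Monotone paths in an n×n grid that stay weakly below the diagonal are counted by C_n; here n = 8.
C_8 = 1430.

1430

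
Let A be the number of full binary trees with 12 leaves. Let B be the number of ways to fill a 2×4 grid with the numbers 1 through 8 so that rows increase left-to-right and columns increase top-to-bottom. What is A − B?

58772

A full binary tree with L leaves has L−1 internal nodes and is counted by C_{L−1}; L = 12 gives C_11. So A = C_11 = 58786.
Standard Young tableaux of shape 2×n are counted by C_n; here n = 4. So B = C_4 = 14.
A − B = 58786 − 14 = 58772.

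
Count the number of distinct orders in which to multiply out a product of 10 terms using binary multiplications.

4862

Parenthesizations of m factors correspond to full binary trees with m leaves, counted by C_{m−1}; m = 10 gives C_9.
C_9 = 4862.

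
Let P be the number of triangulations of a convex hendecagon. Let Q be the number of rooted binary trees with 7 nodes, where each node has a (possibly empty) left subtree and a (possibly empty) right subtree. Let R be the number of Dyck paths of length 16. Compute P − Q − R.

3003

A convex 11-gon is triangulated into 9 triangles, and the number of such triangulations is the Catalan number C_{11−2} = C_9. So P = C_9 = 4862.
There are C_n binary search tree shapes on n keys; with n = 7 that is C_7. So Q = C_7 = 429.
Dyck paths of semilength n (length 2n) are counted by C_n; here n = 8. So R = C_8 = 1430.
P − Q − R = 4862 − 429 − 1430 = 3003.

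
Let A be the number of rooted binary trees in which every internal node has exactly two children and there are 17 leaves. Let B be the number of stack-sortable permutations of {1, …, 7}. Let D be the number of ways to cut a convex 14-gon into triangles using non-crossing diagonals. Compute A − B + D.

35565253

A full binary tree with L leaves has L−1 internal nodes and is counted by C_{L−1}; L = 17 gives C_16. So A = C_16 = 35357670.
Stack-sortable permutations are exactly the 231-avoiding ones, counted by C_n; here n = 7. So B = C_7 = 429.
The number of triangulations of a 14-gon is the Catalan number C_12 (index = sides − 2). So D = C_12 = 208012.
A − B + D = 35357670 − 429 + 208012 = 35565253.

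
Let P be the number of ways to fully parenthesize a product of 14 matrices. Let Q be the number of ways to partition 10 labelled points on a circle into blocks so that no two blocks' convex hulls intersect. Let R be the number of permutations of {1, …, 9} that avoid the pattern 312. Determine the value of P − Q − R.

721242

Parenthesizations of m factors correspond to full binary trees with m leaves, counted by C_{m−1}; m = 14 gives C_13. So P = C_13 = 742900.
The non-crossing partitions of [10] form a lattice of size C_10. So Q = C_10 = 16796.
Permutations of [n] avoiding any single length-3 pattern are counted by C_n; here n = 9. So R = C_9 = 4862.
P − Q − R = 742900 − 16796 − 4862 = 721242.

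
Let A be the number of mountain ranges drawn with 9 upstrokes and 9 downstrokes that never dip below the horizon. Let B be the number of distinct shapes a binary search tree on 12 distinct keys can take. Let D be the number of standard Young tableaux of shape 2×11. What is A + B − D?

154088

Paths of 9 up- and 9 down-steps that never dip below the axis are Dyck paths; their count is C_9. So A = C_9 = 4862.
Rooted binary trees with 12 nodes (each child slot possibly empty) number C_12. So B = C_12 = 208012.
By the hook-length formula (or a Dyck-path bijection), SYT of shape 2×11 number C_11. So D = C_11 = 58786.
A + B − D = 4862 + 208012 − 58786 = 154088.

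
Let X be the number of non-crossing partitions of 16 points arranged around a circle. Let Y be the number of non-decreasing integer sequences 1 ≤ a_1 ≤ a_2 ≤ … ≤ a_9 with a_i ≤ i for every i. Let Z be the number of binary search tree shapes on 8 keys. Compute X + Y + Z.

35363962

The non-crossing partitions of [16] form a lattice of size C_16. So X = C_16 = 35357670.
Weakly increasing sequences with a_i ≤ i biject with Dyck paths of semilength 9, so there are C_9. So Y = C_9 = 4862.
There are C_n binary search tree shapes on n keys; with n = 8 that is C_8. So Z = C_8 = 1430.
X + Y + Z = 35357670 + 4862 + 1430 = 35363962.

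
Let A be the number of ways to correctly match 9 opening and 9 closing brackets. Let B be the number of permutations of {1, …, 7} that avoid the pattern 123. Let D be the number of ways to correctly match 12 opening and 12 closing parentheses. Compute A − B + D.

A balanced arrangement of 9 bracket pairs is a Dyck word of semilength 9, so the count is C_9. So A = C_9 = 4862.
Permutations of [n] avoiding any single length-3 pattern are counted by C_n; here n = 7. So B = C_7 = 429.
A balanced arrangement of 12 bracket pairs is a Dyck word of semilength 12, so the count is C_12. So D = C_12 = 208012.
A − B + D = 4862 − 429 + 208012 = 212445.

212445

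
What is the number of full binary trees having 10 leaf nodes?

Full binary trees with 10 leaves have 10−1 = 9 internal nodes, so there are C_9 of them.
C_9 = C(18,9)/10 = 48620/10 = 4862.

4862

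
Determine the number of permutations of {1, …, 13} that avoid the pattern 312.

Permutations of [n] avoiding any single length-3 pattern are counted by C_n; here n = 13.
C_13 = C_12 · 2(2·12+1)/(12+2) = 208012 · 50/14 = 742900.

742900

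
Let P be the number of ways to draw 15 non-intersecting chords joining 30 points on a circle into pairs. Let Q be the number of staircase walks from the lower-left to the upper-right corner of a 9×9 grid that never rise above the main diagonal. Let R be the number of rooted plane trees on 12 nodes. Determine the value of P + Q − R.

Pairing 30 circle points by 15 non-crossing chords gives C_15 matchings. So P = C_15 = 9694845.
Sub-diagonal monotone paths from (0,0) to (9,9) biject with Dyck paths of semilength 9, giving C_9. So Q = C_9 = 4862.
A rooted plane tree on 12 nodes has 11 edges, and such trees are counted by C_11. So R = C_11 = 58786.
P + Q − R = 9694845 + 4862 − 58786 = 9640921.

9640921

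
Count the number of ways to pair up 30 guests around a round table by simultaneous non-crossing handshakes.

With 30 = 2·15 people, non-crossing handshake pairings are non-crossing perfect matchings on a circle, counted by C_15.
C_15 = C(30,15)/16 = 155117520/16 = 9694845.

9694845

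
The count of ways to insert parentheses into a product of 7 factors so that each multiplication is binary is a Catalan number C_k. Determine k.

Ways to associate a product of 7 factors correspond to binary trees on 7 leaves, so the count is C_6.

6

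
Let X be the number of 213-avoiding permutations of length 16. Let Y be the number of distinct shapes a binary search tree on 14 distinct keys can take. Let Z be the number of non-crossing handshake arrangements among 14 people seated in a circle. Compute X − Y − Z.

32682801

Permutations of [n] avoiding any single length-3 pattern are counted by C_n; here n = 16. So X = C_16 = 35357670.
There are C_n binary search tree shapes on n keys; with n = 14 that is C_14. So Y = C_14 = 2674440.
Non-crossing handshake pairings of 2n people are counted by C_n; 14 people gives n = 7. So Z = C_7 = 429.
X − Y − Z = 35357670 − 2674440 − 429 = 32682801.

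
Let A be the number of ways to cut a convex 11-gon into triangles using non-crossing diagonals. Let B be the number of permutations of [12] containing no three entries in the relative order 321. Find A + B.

Triangulations of a convex m-gon are counted by C_{m−2}; with m = 11 this is C_9. So A = C_9 = 4862.
For any fixed pattern of length 3, the pattern-avoiding permutations of [12] number C_12. So B = C_12 = 208012.
A + B = 4862 + 208012 = 212874.

212874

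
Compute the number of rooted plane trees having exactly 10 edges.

16796

A rooted plane tree with 10 edges has 11 nodes, and the count is C_10.
C_10 = C_9 · 2(2·9+1)/(9+2) = 4862 · 38/11 = 16796.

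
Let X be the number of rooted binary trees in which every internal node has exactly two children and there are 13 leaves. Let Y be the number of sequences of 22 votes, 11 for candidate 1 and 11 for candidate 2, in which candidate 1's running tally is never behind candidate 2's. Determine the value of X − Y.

149226

A full binary tree with L leaves has L−1 internal nodes and is counted by C_{L−1}; L = 13 gives C_12. So X = C_12 = 208012.
Reading a vote for the leader as '(' and for the other as ')' turns such a sequence into a balanced string of 11 pairs, so the count is C_11. So Y = C_11 = 58786.
X − Y = 208012 − 58786 = 149226.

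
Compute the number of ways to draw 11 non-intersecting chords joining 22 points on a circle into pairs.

58786

Pairing 22 circle points by 11 non-crossing chords gives C_11 matchings.
C_11 = 58786.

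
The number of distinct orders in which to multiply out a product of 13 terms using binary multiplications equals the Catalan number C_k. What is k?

Ways to associate a product of 13 factors correspond to binary trees on 13 leaves, so the count is C_12.

12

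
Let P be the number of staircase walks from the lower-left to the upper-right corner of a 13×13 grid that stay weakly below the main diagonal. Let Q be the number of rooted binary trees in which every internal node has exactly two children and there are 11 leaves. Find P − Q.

Monotone paths in an n×n grid that stay weakly below the diagonal are counted by C_n; here n = 13. So P = C_13 = 742900.
A full binary tree with L leaves has L−1 internal nodes and is counted by C_{L−1}; L = 11 gives C_10. So Q = C_10 = 16796.
P − Q = 742900 − 16796 = 726104.

726104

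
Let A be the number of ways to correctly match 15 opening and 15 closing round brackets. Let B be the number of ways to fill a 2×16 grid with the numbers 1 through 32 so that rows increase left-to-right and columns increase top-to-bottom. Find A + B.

A balanced arrangement of 15 bracket pairs is a Dyck word of semilength 15, so the count is C_15. So A = C_15 = 9694845.
Standard Young tableaux of shape 2×n are counted by C_n; here n = 16. So B = C_16 = 35357670.
A + B = 9694845 + 35357670 = 45052515.

45052515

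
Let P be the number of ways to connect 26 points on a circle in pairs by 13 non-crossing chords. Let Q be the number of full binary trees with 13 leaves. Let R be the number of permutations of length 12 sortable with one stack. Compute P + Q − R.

742900

Pairing 26 circle points by 13 non-crossing chords gives C_13 matchings. So P = C_13 = 742900.
Full binary trees with 13 leaves have 13−1 = 12 internal nodes, so there are C_12 of them. So Q = C_12 = 208012.
By Knuth's characterisation, the stack-sortable permutations of length 12 are the 231-avoiders, numbering C_12. So R = C_12 = 208012.
P + Q − R = 742900 + 208012 − 208012 = 742900.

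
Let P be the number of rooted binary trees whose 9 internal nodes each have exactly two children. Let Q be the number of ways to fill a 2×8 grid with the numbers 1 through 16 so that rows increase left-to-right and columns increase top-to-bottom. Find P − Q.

Full binary trees with n internal nodes are counted by C_n; here n = 9. So P = C_9 = 4862.
Standard Young tableaux of shape 2×n are counted by C_n; here n = 8. So Q = C_8 = 1430.
P − Q = 4862 − 1430 = 3432.

3432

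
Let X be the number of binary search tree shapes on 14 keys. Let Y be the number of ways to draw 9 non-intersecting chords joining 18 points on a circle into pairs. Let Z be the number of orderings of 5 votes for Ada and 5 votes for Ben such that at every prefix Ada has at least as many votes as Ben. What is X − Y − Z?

Rooted binary trees with 14 nodes (each child slot possibly empty) number C_14. So X = C_14 = 2674440.
Non-crossing perfect matchings of 2n points on a circle are counted by C_n; with 18 points, n = 9. So Y = C_9 = 4862.
Ballot sequences with n votes each where one side never trails are Dyck words, counted by C_n; here n = 5. So Z = C_5 = 42.
X − Y − Z = 2674440 − 4862 − 42 = 2669536.

2669536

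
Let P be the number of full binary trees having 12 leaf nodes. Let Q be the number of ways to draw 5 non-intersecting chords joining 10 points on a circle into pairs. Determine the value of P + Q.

58828

A full binary tree with L leaves has L−1 internal nodes and is counted by C_{L−1}; L = 12 gives C_11. So P = C_11 = 58786.
Non-crossing perfect matchings of 2n points on a circle are counted by C_n; with 10 points, n = 5. So Q = C_5 = 42.
P + Q = 58786 + 42 = 58828.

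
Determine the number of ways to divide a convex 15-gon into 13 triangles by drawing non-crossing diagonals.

742900

Triangulations of a convex m-gon are counted by C_{m−2}; with m = 15 this is C_13.
C_13 = 742900.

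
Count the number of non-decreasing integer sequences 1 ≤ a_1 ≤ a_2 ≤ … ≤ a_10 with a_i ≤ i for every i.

16796

Such sub-staircase sequences of length n are counted by C_n; here n = 10.
C_10 = 16796.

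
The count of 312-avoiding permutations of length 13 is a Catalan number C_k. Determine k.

Permutations of [n] avoiding any single length-3 pattern are counted by C_n; here n = 13.

13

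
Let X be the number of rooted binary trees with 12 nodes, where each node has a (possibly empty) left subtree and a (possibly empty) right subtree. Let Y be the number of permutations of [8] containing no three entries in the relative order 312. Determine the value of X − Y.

There are C_n binary search tree shapes on n keys; with n = 12 that is C_12. So X = C_12 = 208012.
For any fixed pattern of length 3, the pattern-avoiding permutations of [8] number C_8. So Y = C_8 = 1430.
X − Y = 208012 − 1430 = 206582.

206582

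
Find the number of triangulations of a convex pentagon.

The number of triangulations of a 5-gon is the Catalan number C_3 (index = sides − 2).
C_3 = 5.

5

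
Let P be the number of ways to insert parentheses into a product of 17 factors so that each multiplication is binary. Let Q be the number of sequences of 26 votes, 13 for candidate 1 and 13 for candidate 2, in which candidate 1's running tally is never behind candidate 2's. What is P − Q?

Parenthesizations of m factors correspond to full binary trees with m leaves, counted by C_{m−1}; m = 17 gives C_16. So P = C_16 = 35357670.
Ballot sequences with n votes each where one side never trails are Dyck words, counted by C_n; here n = 13. So Q = C_13 = 742900.
P − Q = 35357670 − 742900 = 34614770.

34614770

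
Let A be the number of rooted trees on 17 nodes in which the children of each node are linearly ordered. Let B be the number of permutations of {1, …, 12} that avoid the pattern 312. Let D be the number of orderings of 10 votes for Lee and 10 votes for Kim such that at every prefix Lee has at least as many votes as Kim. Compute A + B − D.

A rooted plane tree on 17 nodes has 16 edges, and such trees are counted by C_16. So A = C_16 = 35357670.
For any fixed pattern of length 3, the pattern-avoiding permutations of [12] number C_12. So B = C_12 = 208012.
Reading a vote for the leader as '(' and for the other as ')' turns such a sequence into a balanced string of 10 pairs, so the count is C_10. So D = C_10 = 16796.
A + B − D = 35357670 + 208012 − 16796 = 35548886.

35548886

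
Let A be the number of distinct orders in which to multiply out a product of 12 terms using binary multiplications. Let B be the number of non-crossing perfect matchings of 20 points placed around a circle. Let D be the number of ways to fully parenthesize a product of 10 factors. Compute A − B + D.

46852

Bracketing 12 factors into binary products is counted by C_{12−1} = C_11. So A = C_11 = 58786.
Pairing 20 circle points by 10 non-crossing chords gives C_10 matchings. So B = C_10 = 16796.
Parenthesizations of m factors correspond to full binary trees with m leaves, counted by C_{m−1}; m = 10 gives C_9. So D = C_9 = 4862.
A − B + D = 58786 − 16796 + 4862 = 46852.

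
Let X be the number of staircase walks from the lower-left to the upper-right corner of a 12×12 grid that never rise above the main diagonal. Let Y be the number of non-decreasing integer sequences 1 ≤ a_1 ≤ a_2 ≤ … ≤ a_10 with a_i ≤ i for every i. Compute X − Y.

191216

Monotone paths in an n×n grid that stay weakly below the diagonal are counted by C_n; here n = 12. So X = C_12 = 208012.
Weakly increasing sequences with a_i ≤ i biject with Dyck paths of semilength 10, so there are C_10. So Y = C_10 = 16796.
X − Y = 208012 − 16796 = 191216.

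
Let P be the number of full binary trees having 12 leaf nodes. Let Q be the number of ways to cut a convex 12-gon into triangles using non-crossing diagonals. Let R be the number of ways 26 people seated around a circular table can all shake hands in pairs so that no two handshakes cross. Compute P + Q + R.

A full binary tree with L leaves has L−1 internal nodes and is counted by C_{L−1}; L = 12 gives C_11. So P = C_11 = 58786.
The number of triangulations of a 12-gon is the Catalan number C_10 (index = sides − 2). So Q = C_10 = 16796.
Non-crossing handshake pairings of 2n people are counted by C_n; 26 people gives n = 13. So R = C_13 = 742900.
P + Q + R = 58786 + 16796 + 742900 = 818482.

818482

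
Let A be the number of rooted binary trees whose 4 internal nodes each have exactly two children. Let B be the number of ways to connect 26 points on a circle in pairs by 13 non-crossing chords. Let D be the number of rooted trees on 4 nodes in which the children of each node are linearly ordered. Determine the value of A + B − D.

The number of full binary trees on 4 internal nodes is the Catalan number C_4. So A = C_4 = 14.
Non-crossing perfect matchings of 2n points on a circle are counted by C_n; with 26 points, n = 13. So B = C_13 = 742900.
A rooted plane tree on 4 nodes has 3 edges, and such trees are counted by C_3. So D = C_3 = 5.
A + B − D = 14 + 742900 − 5 = 742909.

742909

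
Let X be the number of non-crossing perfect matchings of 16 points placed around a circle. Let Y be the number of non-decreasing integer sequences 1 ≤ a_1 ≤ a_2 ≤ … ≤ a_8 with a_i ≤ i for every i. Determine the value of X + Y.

2860

Pairing 16 circle points by 8 non-crossing chords gives C_8 matchings. So X = C_8 = 1430.
Weakly increasing sequences with a_i ≤ i biject with Dyck paths of semilength 8, so there are C_8. So Y = C_8 = 1430.
X + Y = 1430 + 1430 = 2860.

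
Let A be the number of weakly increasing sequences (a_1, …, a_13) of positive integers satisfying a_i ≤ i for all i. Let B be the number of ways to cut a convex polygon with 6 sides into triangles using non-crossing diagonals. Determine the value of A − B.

742886

Such sub-staircase sequences of length n are counted by C_n; here n = 13. So A = C_13 = 742900.
A convex 6-gon is triangulated into 4 triangles, and the number of such triangulations is the Catalan number C_{6−2} = C_4. So B = C_4 = 14.
A − B = 742900 − 14 = 742886.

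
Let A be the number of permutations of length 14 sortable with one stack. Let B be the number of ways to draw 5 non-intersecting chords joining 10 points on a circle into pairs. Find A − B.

2674398

By Knuth's characterisation, the stack-sortable permutations of length 14 are the 231-avoiders, numbering C_14. So A = C_14 = 2674440.
Non-crossing perfect matchings of 2n points on a circle are counted by C_n; with 10 points, n = 5. So B = C_5 = 42.
A − B = 2674440 − 42 = 2674398.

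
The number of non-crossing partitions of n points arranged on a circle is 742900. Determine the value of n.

Non-crossing partitions of [n] are counted by C_n. Since C_13 = 742900, the index is 13.

13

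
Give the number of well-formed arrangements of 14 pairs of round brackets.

With 14 pairs the number of balanced bracket strings is the Catalan number C_14.
C_14 = C(28,14)/15 = 40116600/15 = 2674440.

2674440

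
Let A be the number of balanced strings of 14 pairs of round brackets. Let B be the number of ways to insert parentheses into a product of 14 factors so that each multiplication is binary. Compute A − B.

1931540

A balanced arrangement of 14 bracket pairs is a Dyck word of semilength 14, so the count is C_14. So A = C_14 = 2674440.
Ways to associate a product of 14 factors correspond to binary trees on 14 leaves, so the count is C_13. So B = C_13 = 742900.
A − B = 2674440 − 742900 = 1931540.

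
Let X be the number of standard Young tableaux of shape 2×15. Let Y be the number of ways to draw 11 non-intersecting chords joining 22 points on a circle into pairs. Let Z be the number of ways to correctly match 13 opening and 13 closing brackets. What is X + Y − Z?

9010731

By the hook-length formula (or a Dyck-path bijection), SYT of shape 2×15 number C_15. So X = C_15 = 9694845.
Pairing 22 circle points by 11 non-crossing chords gives C_11 matchings. So Y = C_11 = 58786.
Balanced strings of n pairs of brackets are counted by C_n; here n = 13. So Z = C_13 = 742900.
X + Y − Z = 9694845 + 58786 − 742900 = 9010731.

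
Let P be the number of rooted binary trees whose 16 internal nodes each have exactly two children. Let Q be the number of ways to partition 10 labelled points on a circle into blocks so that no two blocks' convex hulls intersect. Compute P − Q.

35340874

The number of full binary trees on 16 internal nodes is the Catalan number C_16. So P = C_16 = 35357670.
Non-crossing partitions of an n-element set are counted by C_n; here n = 10. So Q = C_10 = 16796.
P − Q = 35357670 − 16796 = 35340874.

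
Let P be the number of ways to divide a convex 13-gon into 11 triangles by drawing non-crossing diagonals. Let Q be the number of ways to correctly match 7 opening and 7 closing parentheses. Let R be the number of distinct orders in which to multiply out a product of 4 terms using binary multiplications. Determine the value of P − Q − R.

Triangulations of a convex m-gon are counted by C_{m−2}; with m = 13 this is C_11. So P = C_11 = 58786.
Balanced strings of n pairs of brackets are counted by C_n; here n = 7. So Q = C_7 = 429.
Parenthesizations of m factors correspond to full binary trees with m leaves, counted by C_{m−1}; m = 4 gives C_3. So R = C_3 = 5.
P − Q − R = 58786 − 429 − 5 = 58352.

58352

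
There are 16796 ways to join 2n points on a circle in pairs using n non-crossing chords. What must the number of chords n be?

10

Non-crossing pairings of 2n points on a circle are counted by C_n, and C_10 = 16796.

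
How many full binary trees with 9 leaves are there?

Full binary trees with 9 leaves have 9−1 = 8 internal nodes, so there are C_8 of them.
C_8 = 1430.

1430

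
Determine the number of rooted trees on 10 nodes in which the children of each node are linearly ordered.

4862

A rooted plane tree on 10 nodes has 9 edges, and such trees are counted by C_9.
C_9 = C(18,9)/10 = 48620/10 = 4862.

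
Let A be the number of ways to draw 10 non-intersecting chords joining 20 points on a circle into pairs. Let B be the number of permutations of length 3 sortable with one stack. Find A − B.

Pairing 20 circle points by 10 non-crossing chords gives C_10 matchings. So A = C_10 = 16796.
Stack-sortable permutations are exactly the 231-avoiding ones, counted by C_n; here n = 3. So B = C_3 = 5.
A − B = 16796 − 5 = 16791.

16791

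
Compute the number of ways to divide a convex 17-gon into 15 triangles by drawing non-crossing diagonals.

The number of triangulations of a 17-gon is the Catalan number C_15 (index = sides − 2).
C_15 = C(30,15)/16 = 155117520/16 = 9694845.

9694845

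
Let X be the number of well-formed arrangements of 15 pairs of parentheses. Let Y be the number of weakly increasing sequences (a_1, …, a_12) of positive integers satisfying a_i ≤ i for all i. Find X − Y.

9486833

Balanced strings of n pairs of brackets are counted by C_n; here n = 15. So X = C_15 = 9694845.
Such sub-staircase sequences of length n are counted by C_n; here n = 12. So Y = C_12 = 208012.
X − Y = 9694845 − 208012 = 9486833.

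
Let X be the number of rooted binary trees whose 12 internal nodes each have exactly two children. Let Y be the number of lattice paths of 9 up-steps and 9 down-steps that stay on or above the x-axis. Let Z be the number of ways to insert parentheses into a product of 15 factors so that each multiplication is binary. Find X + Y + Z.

Full binary trees with n internal nodes are counted by C_n; here n = 12. So X = C_12 = 208012.
Paths of 9 up- and 9 down-steps that never dip below the axis are Dyck paths; their count is C_9. So Y = C_9 = 4862.
Ways to associate a product of 15 factors correspond to binary trees on 15 leaves, so the count is C_14. So Z = C_14 = 2674440.
X + Y + Z = 208012 + 4862 + 2674440 = 2887314.

2887314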